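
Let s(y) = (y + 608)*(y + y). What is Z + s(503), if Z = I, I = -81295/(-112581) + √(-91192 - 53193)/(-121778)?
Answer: 125828037241/112581 - I*√144385/121778 ≈ 1.1177e+6 - 0.0031203*I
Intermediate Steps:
s(y) = 2*y*(608 + y) (s(y) = (608 + y)*(2*y) = 2*y*(608 + y))
I = 81295/112581 - I*√144385/121778 (I = -81295*(-1/112581) + √(-144385)*(-1/121778) = 81295/112581 + (I*√144385)*(-1/121778) = 81295/112581 - I*√144385/121778 ≈ 0.7221 - 0.0031203*I)
Z = 81295/112581 - I*√144385/121778 ≈ 0.7221 - 0.0031203*I
Z + s(503) = (81295/112581 - I*√144385/121778) + 2*503*(608 + 503) = (81295/112581 - I*√144385/121778) + 2*503*1111 = (81295/112581 - I*√144385/121778) + 1117666 = 125828037241/112581 - I*√144385/121778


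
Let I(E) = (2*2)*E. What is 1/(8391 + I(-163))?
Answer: 1/7739 ≈ 0.00012922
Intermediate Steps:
I(E) = 4*E
1/(8391 + I(-163)) = 1/(8391 + 4*(-163)) = 1/(8391 - 652) = 1/7739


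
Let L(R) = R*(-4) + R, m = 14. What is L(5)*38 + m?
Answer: -556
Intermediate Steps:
L(R) = -3*R (L(R) = -4*R + R = -3*R)
L(5)*38 + m = -3*5*38 + 14 = -15*38 + 14 = -570 + 14 = -556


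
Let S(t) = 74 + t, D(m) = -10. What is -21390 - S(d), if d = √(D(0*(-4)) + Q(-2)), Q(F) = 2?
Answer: -21464 - 2*I*√2 ≈ -21464.0 - 2.8284*I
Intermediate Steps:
d = 2*I*√2 (d = √(-10 + 2) = √(-8) = 2*I*√2 ≈ 2.8284*I)
-21390 - S(d) = -21390 - (74 + 2*I*√2) = -21390 + (-74 - 2*I*√2) = -21464 - 2*I*√2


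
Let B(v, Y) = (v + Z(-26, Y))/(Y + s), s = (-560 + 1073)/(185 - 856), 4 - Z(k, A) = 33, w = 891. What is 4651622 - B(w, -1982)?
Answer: 6188681293972/1330435 ≈ 4.6516e+6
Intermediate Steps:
Z(k, A) = -29 (Z(k, A) = 4 - 1*33 = 4 - 33 = -29)
s = -513/671 (s = 513/(-671) = 513*(-1/671) = -513/671 ≈ -0.76453)
B(v, Y) = (-29 + v)/(-513/671 + Y) (B(v, Y) = (v - 29)/(Y - 513/671) = (-29 + v)/(-513/671 + Y))
4651622 - B(w, -1982) = 4651622 - 671*(-29 + 891)/(-513 + 671*(-1982)) = 4651622 - 671*862/(-513 - 1329922) = 4651622 - 671*862/(-1330435) = 4651622 - 671*(-1)*862/1330435 = 4651622 - 1*(-578402/1330435) = 4651622 + 578402/1330435 = 6188681293972/1330435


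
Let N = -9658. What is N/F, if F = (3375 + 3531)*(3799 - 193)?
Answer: -4829/12451518 ≈ -0.00038782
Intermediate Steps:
F = 24903036 (F = 6906*3606 = 24903036)
N/F = -9658/24903036 = -9658*1/24903036 = -4829/12451518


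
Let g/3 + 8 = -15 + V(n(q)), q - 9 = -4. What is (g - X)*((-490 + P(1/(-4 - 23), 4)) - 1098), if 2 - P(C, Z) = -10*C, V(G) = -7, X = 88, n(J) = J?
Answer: 7624096/27 ≈ 2.8237e+5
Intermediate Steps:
q = 5 (q = 9 - 4 = 5)
P(C, Z) = 2 + 10*C (P(C, Z) = 2 - (-10)*C = 2 + 10*C)
g = -90 (g = -24 + 3*(-15 - 7) = -24 + 3*(-22) = -24 - 66 = -90)
(g - X)*((-490 + P(1/(-4 - 23), 4)) - 1098) = (-90 - 1*88)*((-490 + (2 + 10/(-4 - 23))) - 1098) = (-90 - 88)*((-490 + (2 + 10/(-27))) - 1098) = -178*((-490 + (2 + 10*(-1/27))) - 1098) = -178*((-490 + (2 - 10/27)) - 1098) = -178*((-490 + 44/27) - 1098) = -178*(-13186/27 - 1098) = -178*(-42832/27) = 7624096/27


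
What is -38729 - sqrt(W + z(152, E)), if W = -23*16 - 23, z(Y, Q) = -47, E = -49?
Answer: -38729 - I*sqrt(438) ≈ -38729.0 - 20.928*I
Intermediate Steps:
W = -391 (W = -368 - 23 = -391)
-38729 - sqrt(W + z(152, E)) = -38729 - sqrt(-391 - 47) = -38729 - sqrt(-438) = -38729 - I*sqrt(438)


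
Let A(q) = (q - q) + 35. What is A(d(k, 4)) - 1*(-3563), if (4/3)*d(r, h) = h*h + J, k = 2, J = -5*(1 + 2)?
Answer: 3598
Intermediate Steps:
J = -15 (J = -5*3 = -15)
d(r, h) = -45/4 + 3*h²/4 (d(r, h) = 3*(h*h - 15)/4 = 3*(h² - 15)/4 = 3*(-15 + h²)/4 = -45/4 + 3*h²/4)
A(q) = 35 (A(q) = 0 + 35 = 35)
A(d(k, 4)) - 1*(-3563) = 35 - 1*(-3563) = 35 + 3563 = 3598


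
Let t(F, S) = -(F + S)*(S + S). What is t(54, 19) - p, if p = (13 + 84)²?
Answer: -12183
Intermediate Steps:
t(F, S) = -2*S*(F + S) (t(F, S) = -(F + S)*2*S = -2*S*(F + S))
p = 9409 (p = 97² = 9409)
t(54, 19) - p = -2*19*(54 + 19) - 1*9409 = -2*19*73 - 9409 = -2774 - 9409 = -12183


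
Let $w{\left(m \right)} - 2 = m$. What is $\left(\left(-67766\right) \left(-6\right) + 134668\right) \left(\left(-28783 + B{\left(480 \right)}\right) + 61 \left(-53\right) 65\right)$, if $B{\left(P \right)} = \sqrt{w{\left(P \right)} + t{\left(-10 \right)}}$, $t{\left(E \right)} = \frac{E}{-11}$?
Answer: $-129323124992 + \frac{4330112 \sqrt{913}}{11} \approx -1.2931 \cdot 10^{11}$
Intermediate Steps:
$w{\left(m \right)} = 2 + m$
$t{\left(E \right)} = - \frac{E}{11}$ ($t{\left(E \right)} = E \left(- \frac{1}{11}\right) = - \frac{E}{11}$)
$B{\left(P \right)} = \sqrt{\frac{32}{11} + P}$ ($B{\left(P \right)} = \sqrt{\left(2 + P\right) - - \frac{10}{11}} = \sqrt{\left(2 + P\right) + \frac{10}{11}} = \sqrt{\frac{32}{11} + P}$)
$\left(\left(-67766\right) \left(-6\right) + 134668\right) \left(\left(-28783 + B{\left(480 \right)}\right) + 61 \left(-53\right) 65\right) = \left(\left(-67766\right) \left(-6\right) + 134668\right) \left(\left(-28783 + \frac{\sqrt{352 + 121 \cdot 480}}{11}\right) + 61 \left(-53\right) 65\right) = \left(406596 + 134668\right) \left(\left(-28783 + \frac{\sqrt{352 + 58080}}{11}\right) - 210145\right) = 541264 \left(\left(-28783 + \frac{\sqrt{58432}}{11}\right) - 210145\right) = 541264 \left(\left(-28783 + \frac{8 \sqrt{913}}{11}\right) - 210145\right) = 541264 \left(-238928 + \frac{8 \sqrt{913}}{11}\right) = -129323124992 + \frac{4330112 \sqrt{913}}{11}$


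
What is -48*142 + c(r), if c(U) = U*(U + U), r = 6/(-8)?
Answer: -54519/8 ≈ -6814.9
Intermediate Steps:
r = -3/4 (r = 6*(-1/8) = -3/4 ≈ -0.75000)
c(U) = 2*U**2 (c(U) = U*(2*U) = 2*U**2)
-48*142 + c(r) = -48*142 + 2*(-3/4)**2 = -6816 + 2*(9/16) = -6816 + 9/8 = -54519/8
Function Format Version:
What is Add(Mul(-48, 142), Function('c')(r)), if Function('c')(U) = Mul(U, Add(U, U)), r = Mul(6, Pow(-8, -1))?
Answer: Rational(-54519, 8) ≈ -6814.9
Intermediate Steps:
r = Rational(-3, 4) (r = Mul(6, Rational(-1, 8)) = Rational(-3, 4) ≈ -0.75000)
Function('c')(U) = Mul(2, Pow(U, 2)) (Function('c')(U) = Mul(U, Mul(2, U)) = Mul(2, Pow(U, 2)))
Add(Mul(-48, 142), Function('c')(r)) = Add(Mul(-48, 142), Mul(2, Pow(Rational(-3, 4), 2))) = Add(-6816, Mul(2, Rational(9, 16))) = Add(-6816, Rational(9, 8)) = Rational(-54519, 8)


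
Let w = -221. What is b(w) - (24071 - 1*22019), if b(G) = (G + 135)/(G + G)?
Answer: -453449/221 ≈ -2051.8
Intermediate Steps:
b(G) = (135 + G)/(2*G) (b(G) = (135 + G)/((2*G)) = (135 + G)*(1/(2*G)) = (135 + G)/(2*G))
b(w) - (24071 - 1*22019) = (1/2)*(135 - 221)/(-221) - (24071 - 1*22019) = (1/2)*(-1/221)*(-86) - (24071 - 22019) = 43/221 - 1*2052 = 43/221 - 2052 = -453449/221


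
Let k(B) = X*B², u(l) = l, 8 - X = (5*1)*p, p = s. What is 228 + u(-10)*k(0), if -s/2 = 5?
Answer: 228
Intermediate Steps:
s = -10 (s = -2*5 = -10)
p = -10
X = 58 (X = 8 - 5*1*(-10) = 8 - 5*(-10) = 8 - 1*(-50) = 8 + 50 = 58)
k(B) = 58*B²
228 + u(-10)*k(0) = 228 - 580*0² = 228 - 580*0 = 228 - 10*0 = 228 + 0 = 228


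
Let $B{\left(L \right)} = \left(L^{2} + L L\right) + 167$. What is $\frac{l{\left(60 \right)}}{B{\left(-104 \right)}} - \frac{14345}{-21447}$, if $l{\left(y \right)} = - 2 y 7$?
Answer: $\frac{294691175}{467523153} \approx 0.63032$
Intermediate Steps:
$l{\left(y \right)} = - 14 y$
$B{\left(L \right)} = 167 + 2 L^{2}$ ($B{\left(L \right)} = \left(L^{2} + L^{2}\right) + 167 = 2 L^{2} + 167 = 167 + 2 L^{2}$)
$\frac{l{\left(60 \right)}}{B{\left(-104 \right)}} - \frac{14345}{-21447} = \frac{\left(-14\right) 60}{167 + 2 \left(-104\right)^{2}} - \frac{14345}{-21447} = - \frac{840}{167 + 2 \cdot 10816} - - \frac{14345}{21447} = - \frac{840}{167 + 21632} + \frac{14345}{21447} = - \frac{840}{21799} + \frac{14345}{21447} = \frac{294691175}{467523153}$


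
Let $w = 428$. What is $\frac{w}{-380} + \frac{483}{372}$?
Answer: $\frac{2027}{11780} \approx 0.17207$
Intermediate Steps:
$\frac{w}{-380} + \frac{483}{372} = \frac{428}{-380} + \frac{483}{372} = 428 \left(- \frac{1}{380}\right) + 483 \cdot \frac{1}{372} = - \frac{107}{95} + \frac{161}{124} = \frac{2027}{11780}$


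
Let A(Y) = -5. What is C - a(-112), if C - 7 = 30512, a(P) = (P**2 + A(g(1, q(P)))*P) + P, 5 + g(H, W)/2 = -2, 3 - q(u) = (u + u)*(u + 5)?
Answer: 17527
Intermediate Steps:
q(u) = 3 - 2*u*(5 + u) (q(u) = 3 - (u + u)*(u + 5) = 3 - 2*u*(5 + u))
g(H, W) = -14 (g(H, W) = -10 + 2*(-2) = -10 - 4 = -14)
a(P) = P**2 - 4*P (a(P) = (P**2 - 5*P) + P = P**2 - 4*P)
C = 30519 (C = 7 + 30512 = 30519)
C - a(-112) = 30519 - (-112)*(-4 - 112) = 30519 - (-112)*(-116) = 30519 - 1*12992 = 30519 - 12992 = 17527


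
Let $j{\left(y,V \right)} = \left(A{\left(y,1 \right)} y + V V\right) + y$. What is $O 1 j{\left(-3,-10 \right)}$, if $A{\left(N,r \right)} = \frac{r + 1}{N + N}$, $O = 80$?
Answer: $7840$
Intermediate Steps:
$A{\left(N,r \right)} = \frac{1 + r}{2 N}$
$j{\left(y,V \right)} = 1 + y + V^{2}$ ($j{\left(y,V \right)} = \left(\frac{1 + 1}{2 y} y + V V\right) + y = \left(\frac{1}{2} \frac{1}{y} 2 y + V^{2}\right) + y = \left(\frac{y}{y} + V^{2}\right) + y = \left(1 + V^{2}\right) + y = 1 + y + V^{2}$)
$O 1 j{\left(-3,-10 \right)} = 80 \cdot 1 \left(1 - 3 + \left(-10\right)^{2}\right) = 80 \left(1 - 3 + 100\right) = 80 \cdot 98 = 7840$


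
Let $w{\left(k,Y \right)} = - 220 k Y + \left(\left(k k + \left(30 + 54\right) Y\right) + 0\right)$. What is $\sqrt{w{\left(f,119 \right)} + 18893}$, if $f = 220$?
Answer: $i \sqrt{5682311} \approx 2383.8 i$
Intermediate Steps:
$w{\left(k,Y \right)} = k^{2} + 84 Y - 220 Y k$ ($w{\left(k,Y \right)} = - 220 Y k + \left(\left(k^{2} + 84 Y\right) + 0\right) = - 220 Y k + \left(k^{2} + 84 Y\right) = k^{2} + 84 Y - 220 Y k$)
$\sqrt{w{\left(f,119 \right)} + 18893} = \sqrt{\left(220^{2} + 84 \cdot 119 - 26180 \cdot 220\right) + 18893} = \sqrt{\left(48400 + 9996 - 5759600\right) + 18893} = \sqrt{-5701204 + 18893} = \sqrt{-5682311} = i \sqrt{5682311}$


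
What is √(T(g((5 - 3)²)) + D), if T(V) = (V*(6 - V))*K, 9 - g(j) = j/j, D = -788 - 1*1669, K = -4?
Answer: I*√2393 ≈ 48.918*I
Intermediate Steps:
D = -2457 (D = -788 - 1669 = -2457)
g(j) = 8 (g(j) = 9 - j/j = 9 - 1*1 = 9 - 1 = 8)
T(V) = -4*V*(6 - V) (T(V) = (V*(6 - V))*(-4) = -4*V*(6 - V))
√(T(g((5 - 3)²)) + D) = √(4*8*(-6 + 8) - 2457) = √(4*8*2 - 2457) = √(64 - 2457) = √(-2393) = I*√2393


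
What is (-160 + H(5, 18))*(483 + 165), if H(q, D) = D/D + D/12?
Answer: -102060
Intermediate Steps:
H(q, D) = 1 + D/12 (H(q, D) = 1 + D*(1/12) = 1 + D/12)
(-160 + H(5, 18))*(483 + 165) = (-160 + (1 + (1/12)*18))*(483 + 165) = (-160 + (1 + 3/2))*648 = (-160 + 5/2)*648 = -315/2*648 = -102060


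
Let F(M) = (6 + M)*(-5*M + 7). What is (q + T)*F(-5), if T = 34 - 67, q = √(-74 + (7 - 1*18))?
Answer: -1056 + 32*I*√85 ≈ -1056.0 + 295.03*I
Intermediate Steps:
F(M) = (6 + M)*(7 - 5*M)
q = I*√85 (q = √(-74 + (7 - 18)) = √(-74 - 11) = √(-85) = I*√85 ≈ 9.2195*I)
T = -33
(q + T)*F(-5) = (I*√85 - 33)*(42 - 23*(-5) - 5*(-5)²) = (-33 + I*√85)*(42 + 115 - 5*25) = (-33 + I*√85)*(42 + 115 - 125) = (-33 + I*√85)*32 = -1056 + 32*I*√85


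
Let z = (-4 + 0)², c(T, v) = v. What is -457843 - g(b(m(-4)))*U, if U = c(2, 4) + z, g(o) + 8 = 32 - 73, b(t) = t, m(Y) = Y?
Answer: -456863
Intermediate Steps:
g(o) = -49 (g(o) = -8 + (32 - 73) = -8 - 41 = -49)
z = 16 (z = (-4)² = 16)
U = 20 (U = 4 + 16 = 20)
-457843 - g(b(m(-4)))*U = -457843 - (-49)*20 = -457843 - 1*(-980) = -457843 + 980 = -456863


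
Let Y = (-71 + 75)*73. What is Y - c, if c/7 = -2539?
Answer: 18065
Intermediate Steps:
c = -17773 (c = 7*(-2539) = -17773)
Y = 292 (Y = 4*73 = 292)
Y - c = 292 - 1*(-17773) = 292 + 17773 = 18065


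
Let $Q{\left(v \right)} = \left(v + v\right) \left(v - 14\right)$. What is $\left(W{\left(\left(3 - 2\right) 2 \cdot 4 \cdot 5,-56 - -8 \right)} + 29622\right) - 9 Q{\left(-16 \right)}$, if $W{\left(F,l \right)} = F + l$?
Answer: $20974$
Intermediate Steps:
$Q{\left(v \right)} = 2 v \left(-14 + v\right)$
$\left(W{\left(\left(3 - 2\right) 2 \cdot 4 \cdot 5,-56 - -8 \right)} + 29622\right) - 9 Q{\left(-16 \right)} = \left(\left(\left(3 - 2\right) 2 \cdot 4 \cdot 5 - 48\right) + 29622\right) - 9 \cdot 2 \left(-16\right) \left(-14 - 16\right) = \left(\left(1 \cdot 8 \cdot 5 + \left(-56 + 8\right)\right) + 29622\right) - 9 \cdot 2 \left(-16\right) \left(-30\right) = \left(\left(1 \cdot 40 - 48\right) + 29622\right) - 8640 = \left(\left(40 - 48\right) + 29622\right) - 8640 = \left(-8 + 29622\right) - 8640 = 29614 - 8640 = 20974$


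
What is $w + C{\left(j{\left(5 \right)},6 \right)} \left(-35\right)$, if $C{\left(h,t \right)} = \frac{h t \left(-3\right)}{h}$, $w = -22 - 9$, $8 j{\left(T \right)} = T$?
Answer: $599$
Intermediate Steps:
$j{\left(T \right)} = \frac{T}{8}$
$w = -31$
$C{\left(h,t \right)} = - 3 t$ ($C{\left(h,t \right)} = \frac{\left(-3\right) h t}{h} = - 3 t$)
$w + C{\left(j{\left(5 \right)},6 \right)} \left(-35\right) = -31 + \left(-3\right) 6 \left(-35\right) = -31 - -630 = -31 + 630 = 599$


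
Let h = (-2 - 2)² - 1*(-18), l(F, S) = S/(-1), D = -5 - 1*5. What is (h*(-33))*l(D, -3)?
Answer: -3366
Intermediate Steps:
D = -10 (D = -5 - 5 = -10)
l(F, S) = -S (l(F, S) = S*(-1) = -S)
h = 34 (h = (-4)² + 18 = 16 + 18 = 34)
(h*(-33))*l(D, -3) = (34*(-33))*(-1*(-3)) = -1122*3 = -3366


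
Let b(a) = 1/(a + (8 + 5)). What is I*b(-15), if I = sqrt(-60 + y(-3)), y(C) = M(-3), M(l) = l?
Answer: -3*I*sqrt(7)/2 ≈ -3.9686*I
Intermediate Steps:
y(C) = -3
b(a) = 1/(13 + a) (b(a) = 1/(a + 13) = 1/(13 + a))
I = 3*I*sqrt(7) (I = sqrt(-60 - 3) = sqrt(-63) = 3*I*sqrt(7) ≈ 7.9373*I)
I*b(-15) = (3*I*sqrt(7))/(13 - 15) = (3*I*sqrt(7))/(-2) = (3*I*sqrt(7))*(-1/2) = -3*I*sqrt(7)/2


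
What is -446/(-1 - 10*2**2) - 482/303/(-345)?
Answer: 46642372/4285935 ≈ 10.883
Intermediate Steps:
-446/(-1 - 10*2**2) - 482/303/(-345) = -446/(-1 - 10*4) - 482*1/303*(-1/345) = -446/(-1 - 40) - 482/303*(-1/345) = -446/(-41) + 482/104535 = -446*(-1/41) + 482/104535 = 446/41 + 482/104535 = 46642372/4285935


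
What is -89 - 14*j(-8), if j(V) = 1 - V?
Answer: -215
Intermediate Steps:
-89 - 14*j(-8) = -89 - 14*(1 - 1*(-8)) = -89 - 14*(1 + 8) = -89 - 14*9 = -89 - 126 = -215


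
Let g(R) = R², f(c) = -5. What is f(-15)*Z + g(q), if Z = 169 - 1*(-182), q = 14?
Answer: -1559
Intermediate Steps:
Z = 351 (Z = 169 + 182 = 351)
f(-15)*Z + g(q) = -5*351 + 14² = -1755 + 196 = -1559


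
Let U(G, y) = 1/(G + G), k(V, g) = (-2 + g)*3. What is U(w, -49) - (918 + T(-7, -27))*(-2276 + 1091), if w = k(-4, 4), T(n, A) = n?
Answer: 12954421/12 ≈ 1.0795e+6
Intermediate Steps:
k(V, g) = -6 + 3*g
w = 6 (w = -6 + 3*4 = -6 + 12 = 6)
U(G, y) = 1/(2*G)
U(w, -49) - (918 + T(-7, -27))*(-2276 + 1091) = (1/2)/6 - (918 - 7)*(-2276 + 1091) = (1/2)*(1/6) - 911*(-1185) = 1/12 - 1*(-1079535) = 1/12 + 1079535 = 12954421/12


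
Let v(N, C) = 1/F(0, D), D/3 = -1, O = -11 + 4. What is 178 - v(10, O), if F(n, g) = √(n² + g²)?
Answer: 533/3 ≈ 177.67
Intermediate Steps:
O = -7
D = -3 (D = 3*(-1) = -3)
F(n, g) = √(g² + n²)
v(N, C) = ⅓ (v(N, C) = 1/(√((-3)² + 0²)) = 1/(√(9 + 0)) = 1/(√9) = 1/3 = ⅓)
178 - v(10, O) = 178 - 1*⅓ = 178 - ⅓ = 533/3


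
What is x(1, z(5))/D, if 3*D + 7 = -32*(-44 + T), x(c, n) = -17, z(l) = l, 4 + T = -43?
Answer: -51/2905 ≈ -0.017556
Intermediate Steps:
T = -47 (T = -4 - 43 = -47)
D = 2905/3 (D = -7/3 + (-32*(-44 - 47))/3 = -7/3 + (-32*(-91))/3 = -7/3 + (⅓)*2912 = -7/3 + 2912/3 = 2905/3 ≈ 968.33)
x(1, z(5))/D = -17/2905/3 = -17*3/2905 = -51/2905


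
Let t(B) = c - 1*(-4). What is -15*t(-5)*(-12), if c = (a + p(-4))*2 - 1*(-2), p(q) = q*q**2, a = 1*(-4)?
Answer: -23400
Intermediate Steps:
a = -4
p(q) = q**3
c = -134 (c = (-4 + (-4)**3)*2 - 1*(-2) = (-4 - 64)*2 + 2 = -68*2 + 2 = -136 + 2 = -134)
t(B) = -130 (t(B) = -134 - 1*(-4) = -134 + 4 = -130)
-15*t(-5)*(-12) = -15*(-130)*(-12) = 1950*(-12) = -23400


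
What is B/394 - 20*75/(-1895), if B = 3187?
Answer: 1326073/149326 ≈ 8.8804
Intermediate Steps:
B/394 - 20*75/(-1895) = 3187/394 - 20*75/(-1895) = 3187*(1/394) - 1500*(-1/1895) = 3187/394 + 300/379 = 1326073/149326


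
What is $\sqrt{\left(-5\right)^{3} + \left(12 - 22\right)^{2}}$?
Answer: $5 i \approx 5.0 i$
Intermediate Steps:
$\sqrt{\left(-5\right)^{3} + \left(12 - 22\right)^{2}} = \sqrt{-125 + \left(-10\right)^{2}} = \sqrt{-125 + 100} = \sqrt{-25} = 5 i$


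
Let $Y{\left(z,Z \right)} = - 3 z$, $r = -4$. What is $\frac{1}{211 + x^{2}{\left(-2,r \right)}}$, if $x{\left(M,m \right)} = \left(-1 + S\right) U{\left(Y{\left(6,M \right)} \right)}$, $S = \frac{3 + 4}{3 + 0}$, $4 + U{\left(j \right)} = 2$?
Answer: $\frac{9}{1963} \approx 0.0045848$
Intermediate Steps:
$U{\left(j \right)} = -2$ ($U{\left(j \right)} = -4 + 2 = -2$)
$S = \frac{7}{3} \approx 2.3333$
$x{\left(M,m \right)} = - \frac{8}{3}$ ($x{\left(M,m \right)} = \left(-1 + \frac{7}{3}\right) \left(-2\right) = \frac{4}{3} \left(-2\right) = - \frac{8}{3}$)
$\frac{1}{211 + x^{2}{\left(-2,r \right)}} = \frac{1}{211 + \left(- \frac{8}{3}\right)^{2}} = \frac{1}{211 + \frac{64}{9}} = \frac{1}{\frac{1963}{9}} = \frac{9}{1963}$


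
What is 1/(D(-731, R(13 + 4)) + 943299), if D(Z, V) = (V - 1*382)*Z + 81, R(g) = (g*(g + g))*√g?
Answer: -611311/770030135312 - 211259*√17/770030135312 ≈ -1.9251e-6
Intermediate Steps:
R(g) = 2*g^(5/2) (R(g) = (g*(2*g))*√g = (2*g²)*√g = 2*g^(5/2))
D(Z, V) = 81 + Z*(-382 + V) (D(Z, V) = (V - 382)*Z + 81 = (-382 + V)*Z + 81 = Z*(-382 + V) + 81 = 81 + Z*(-382 + V))
1/(D(-731, R(13 + 4)) + 943299) = 1/((81 - 382*(-731) + (2*(13 + 4)^(5/2))*(-731)) + 943299) = 1/((81 + 279242 + (2*17^(5/2))*(-731)) + 943299) = 1/((81 + 279242 + (2*(289*√17))*(-731)) + 943299) = 1/((81 + 279242 + (578*√17)*(-731)) + 943299) = 1/((81 + 279242 - 422518*√17) + 943299) = 1/((279323 - 422518*√17) + 943299) = 1/(1222622 - 422518*√17)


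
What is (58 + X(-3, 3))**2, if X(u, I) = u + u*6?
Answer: 1369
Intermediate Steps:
X(u, I) = 7*u (X(u, I) = u + 6*u = 7*u)
(58 + X(-3, 3))**2 = (58 + 7*(-3))**2 = (58 - 21)**2 = 37**2 = 1369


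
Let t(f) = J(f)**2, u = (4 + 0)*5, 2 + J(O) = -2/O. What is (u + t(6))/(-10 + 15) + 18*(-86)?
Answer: -69431/45 ≈ -1542.9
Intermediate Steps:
J(O) = -2 - 2/O
u = 20 (u = 4*5 = 20)
t(f) = (-2 - 2/f)**2
(u + t(6))/(-10 + 15) + 18*(-86) = (20 + 4*(1 + 6)**2/6**2)/(-10 + 15) + 18*(-86) = (20 + 4*(1/36)*7**2)/5 - 1548 = (20 + 4*(1/36)*49)*(1/5) - 1548 = (20 + 49/9)*(1/5) - 1548 = (229/9)*(1/5) - 1548 = 229/45 - 1548 = -69431/45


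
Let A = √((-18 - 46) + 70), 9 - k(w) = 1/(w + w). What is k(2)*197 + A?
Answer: 6895/4 + √6 ≈ 1726.2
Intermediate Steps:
k(w) = 9 - 1/(2*w) (k(w) = 9 - 1/(w + w) = 9 - 1/(2*w))
A = √6 (A = √(-64 + 70) = √6 ≈ 2.4495)
k(2)*197 + A = (9 - ½/2)*197 + √6 = (9 - ½*½)*197 + √6 = (9 - ¼)*197 + √6 = (35/4)*197 + √6 = 6895/4 + √6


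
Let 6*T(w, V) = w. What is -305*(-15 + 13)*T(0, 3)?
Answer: 0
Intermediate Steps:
T(w, V) = w/6
-305*(-15 + 13)*T(0, 3) = -305*(-15 + 13)*(⅙)*0 = -(-610)*0 = -305*0 = 0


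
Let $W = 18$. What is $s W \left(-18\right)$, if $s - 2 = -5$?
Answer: $972$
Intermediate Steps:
$s = -3$ ($s = 2 - 5 = -3$)
$s W \left(-18\right) = \left(-3\right) 18 \left(-18\right) = \left(-54\right) \left(-18\right) = 972$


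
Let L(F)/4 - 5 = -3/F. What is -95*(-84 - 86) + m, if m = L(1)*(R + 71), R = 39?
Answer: 17030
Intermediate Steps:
L(F) = 20 - 12/F (L(F) = 20 + 4*(-3/F) = 20 - 12/F)
m = 880 (m = (20 - 12/1)*(39 + 71) = (20 - 12*1)*110 = (20 - 12)*110 = 8*110 = 880)
-95*(-84 - 86) + m = -95*(-84 - 86) + 880 = -95*(-170) + 880 = 16150 + 880 = 17030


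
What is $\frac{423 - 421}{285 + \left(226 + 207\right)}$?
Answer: $\frac{1}{359} \approx 0.0027855$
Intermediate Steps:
$\frac{423 - 421}{285 + \left(226 + 207\right)} = \frac{2}{285 + 433} = \frac{2}{718} = 2 \cdot \frac{1}{718} = \frac{1}{359}$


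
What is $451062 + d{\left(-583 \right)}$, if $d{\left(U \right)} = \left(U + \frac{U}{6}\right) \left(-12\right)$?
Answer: $459224$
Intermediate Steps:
$d{\left(U \right)} = - 14 U$ ($d{\left(U \right)} = \left(U + U \frac{1}{6}\right) \left(-12\right) = \left(U + \frac{U}{6}\right) \left(-12\right) = \frac{7 U}{6} \left(-12\right) = - 14 U$)
$451062 + d{\left(-583 \right)} = 451062 - -8162 = 451062 + 8162 = 459224$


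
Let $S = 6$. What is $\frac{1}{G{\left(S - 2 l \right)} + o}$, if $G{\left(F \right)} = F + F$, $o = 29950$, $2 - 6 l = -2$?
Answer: $\frac{3}{89878} \approx 3.3379 \cdot 10^{-5}$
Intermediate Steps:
$l = \frac{2}{3}$ ($l = \frac{1}{3} - - \frac{1}{3} = \frac{1}{3} + \frac{1}{3} = \frac{2}{3} \approx 0.66667$)
$G{\left(F \right)} = 2 F$
$\frac{1}{G{\left(S - 2 l \right)} + o} = \frac{1}{2 \left(6 - \frac{4}{3}\right) + 29950} = \frac{1}{2 \cdot \frac{14}{3} + 29950} = \frac{1}{\frac{28}{3} + 29950} = \frac{1}{\frac{89878}{3}} = \frac{3}{89878}$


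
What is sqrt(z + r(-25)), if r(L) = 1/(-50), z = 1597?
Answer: sqrt(159698)/10 ≈ 39.962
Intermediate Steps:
r(L) = -1/50
sqrt(z + r(-25)) = sqrt(1597 - 1/50) = sqrt(79849/50) = sqrt(159698)/10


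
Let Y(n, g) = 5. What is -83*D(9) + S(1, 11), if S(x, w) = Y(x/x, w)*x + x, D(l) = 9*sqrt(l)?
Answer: -2235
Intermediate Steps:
S(x, w) = 6*x (S(x, w) = 5*x + x = 6*x)
-83*D(9) + S(1, 11) = -747*sqrt(9) + 6*1 = -747*3 + 6 = -83*27 + 6 = -2241 + 6 = -2235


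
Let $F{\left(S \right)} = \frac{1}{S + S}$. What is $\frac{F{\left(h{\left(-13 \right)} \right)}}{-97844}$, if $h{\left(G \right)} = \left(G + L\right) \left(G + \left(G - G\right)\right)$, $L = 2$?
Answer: $- \frac{1}{27983384} \approx -3.5735 \cdot 10^{-8}$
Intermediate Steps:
$h{\left(G \right)} = G \left(2 + G\right)$ ($h{\left(G \right)} = \left(G + 2\right) \left(G + \left(G - G\right)\right) = \left(2 + G\right) \left(G + 0\right) = \left(2 + G\right) G = G \left(2 + G\right)$)
$F{\left(S \right)} = \frac{1}{2 S}$
$\frac{F{\left(h{\left(-13 \right)} \right)}}{-97844} = \frac{\frac{1}{2} \frac{1}{\left(-13\right) \left(2 - 13\right)}}{-97844} = \frac{1}{2 \left(\left(-13\right) \left(-11\right)\right)} \left(- \frac{1}{97844}\right) = \frac{1}{2 \cdot 143} \left(- \frac{1}{97844}\right) = \frac{1}{2} \cdot \frac{1}{143} \left(- \frac{1}{97844}\right) = \frac{1}{286} \left(- \frac{1}{97844}\right) = - \frac{1}{27983384}$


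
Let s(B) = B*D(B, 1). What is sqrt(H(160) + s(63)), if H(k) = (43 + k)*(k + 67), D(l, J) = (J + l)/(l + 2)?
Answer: sqrt(194954305)/65 ≈ 214.81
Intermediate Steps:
D(l, J) = (J + l)/(2 + l)
H(k) = (43 + k)*(67 + k)
s(B) = B*(1 + B)/(2 + B) (s(B) = B*((1 + B)/(2 + B)) = B*(1 + B)/(2 + B))
sqrt(H(160) + s(63)) = sqrt((2881 + 160**2 + 110*160) + 63*(1 + 63)/(2 + 63)) = sqrt((2881 + 25600 + 17600) + 63*64/65) = sqrt(46081 + 63*(1/65)*64) = sqrt(46081 + 4032/65) = sqrt(2999297/65) = sqrt(194954305)/65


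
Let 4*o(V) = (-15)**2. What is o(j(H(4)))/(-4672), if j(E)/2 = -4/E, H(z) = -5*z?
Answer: -225/18688 ≈ -0.012040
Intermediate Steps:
j(E) = -8/E (j(E) = 2*(-4/E) = -8/E)
o(V) = 225/4 (o(V) = (1/4)*(-15)**2 = (1/4)*225 = 225/4)
o(j(H(4)))/(-4672) = (225/4)/(-4672) = (225/4)*(-1/4672) = -225/18688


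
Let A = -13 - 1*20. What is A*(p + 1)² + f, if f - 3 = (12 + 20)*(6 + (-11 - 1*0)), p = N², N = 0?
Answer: -190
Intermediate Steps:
p = 0 (p = 0² = 0)
f = -157 (f = 3 + (12 + 20)*(6 + (-11 - 1*0)) = 3 + 32*(6 + (-11 + 0)) = 3 + 32*(6 - 11) = 3 + 32*(-5) = 3 - 160 = -157)
A = -33 (A = -13 - 20 = -33)
A*(p + 1)² + f = -33*(0 + 1)² - 157 = -33*1² - 157 = -33*1 - 157 = -33 - 157 = -190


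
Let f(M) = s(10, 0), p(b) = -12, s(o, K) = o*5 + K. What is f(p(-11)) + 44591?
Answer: 44641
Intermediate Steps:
s(o, K) = K + 5*o (s(o, K) = 5*o + K = K + 5*o)
f(M) = 50 (f(M) = 0 + 5*10 = 0 + 50 = 50)
f(p(-11)) + 44591 = 50 + 44591 = 44641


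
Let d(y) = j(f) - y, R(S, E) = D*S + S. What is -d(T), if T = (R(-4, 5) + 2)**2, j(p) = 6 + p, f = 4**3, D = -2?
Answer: -34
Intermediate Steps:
R(S, E) = -S (R(S, E) = -2*S + S = -S)
f = 64
T = 36 (T = (-1*(-4) + 2)**2 = (4 + 2)**2 = 6**2 = 36)
d(y) = 70 - y (d(y) = (6 + 64) - y = 70 - y)
-d(T) = -(70 - 1*36) = -(70 - 36) = -1*34 = -34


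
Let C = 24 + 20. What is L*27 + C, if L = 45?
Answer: 1259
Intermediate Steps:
C = 44
L*27 + C = 45*27 + 44 = 1215 + 44 = 1259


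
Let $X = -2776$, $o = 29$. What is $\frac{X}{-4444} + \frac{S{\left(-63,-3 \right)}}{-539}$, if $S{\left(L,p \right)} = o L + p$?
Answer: $\frac{218836}{54439} \approx 4.0198$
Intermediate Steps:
$S{\left(L,p \right)} = p + 29 L$ ($S{\left(L,p \right)} = 29 L + p = p + 29 L$)
$\frac{X}{-4444} + \frac{S{\left(-63,-3 \right)}}{-539} = - \frac{2776}{-4444} + \frac{-3 + 29 \left(-63\right)}{-539} = \left(-2776\right) \left(- \frac{1}{4444}\right) + \left(-3 - 1827\right) \left(- \frac{1}{539}\right) = \frac{694}{1111} - - \frac{1830}{539} = \frac{694}{1111} + \frac{1830}{539} = \frac{218836}{54439}$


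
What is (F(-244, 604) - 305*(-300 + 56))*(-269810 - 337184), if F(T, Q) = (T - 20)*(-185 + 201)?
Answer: -42608550824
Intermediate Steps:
F(T, Q) = -320 + 16*T (F(T, Q) = (-20 + T)*16 = -320 + 16*T)
(F(-244, 604) - 305*(-300 + 56))*(-269810 - 337184) = ((-320 + 16*(-244)) - 305*(-300 + 56))*(-269810 - 337184) = ((-320 - 3904) - 305*(-244))*(-606994) = (-4224 + 74420)*(-606994) = 70196*(-606994) = -42608550824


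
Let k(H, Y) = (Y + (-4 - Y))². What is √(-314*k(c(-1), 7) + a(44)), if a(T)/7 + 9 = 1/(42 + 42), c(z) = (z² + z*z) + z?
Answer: I*√183129/6 ≈ 71.323*I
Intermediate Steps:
c(z) = z + 2*z² (c(z) = (z² + z²) + z = 2*z² + z = z + 2*z²)
a(T) = -755/12 (a(T) = -63 + 7/(42 + 42) = -63 + 7/84 = -63 + 7*(1/84) = -63 + 1/12 = -755/12)
k(H, Y) = 16 (k(H, Y) = (-4)² = 16)
√(-314*k(c(-1), 7) + a(44)) = √(-314*16 - 755/12) = √(-5024 - 755/12) = √(-61043/12) = I*√183129/6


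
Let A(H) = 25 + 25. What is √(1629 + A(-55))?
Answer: √1679 ≈ 40.976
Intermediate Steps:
A(H) = 50
√(1629 + A(-55)) = √(1629 + 50) = √1679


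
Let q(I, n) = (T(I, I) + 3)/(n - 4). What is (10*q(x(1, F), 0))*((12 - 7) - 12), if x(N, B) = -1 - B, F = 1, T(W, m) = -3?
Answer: 0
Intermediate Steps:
q(I, n) = 0 (q(I, n) = (-3 + 3)/(n - 4) = 0/(-4 + n) = 0)
(10*q(x(1, F), 0))*((12 - 7) - 12) = (10*0)*((12 - 7) - 12) = 0*(5 - 12) = 0*(-7) = 0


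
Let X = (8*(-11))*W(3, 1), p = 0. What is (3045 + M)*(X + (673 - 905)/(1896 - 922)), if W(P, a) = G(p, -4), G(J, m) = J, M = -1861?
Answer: -137344/487 ≈ -282.02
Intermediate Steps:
W(P, a) = 0
X = 0 (X = (8*(-11))*0 = -88*0 = 0)
(3045 + M)*(X + (673 - 905)/(1896 - 922)) = (3045 - 1861)*(0 + (673 - 905)/(1896 - 922)) = 1184*(0 - 232/974) = 1184*(0 - 232*1/974) = 1184*(0 - 116/487) = 1184*(-116/487) = -137344/487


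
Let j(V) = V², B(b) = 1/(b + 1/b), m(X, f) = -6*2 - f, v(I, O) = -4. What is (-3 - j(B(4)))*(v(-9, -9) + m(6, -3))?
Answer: 11479/289 ≈ 39.720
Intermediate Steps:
m(X, f) = -12 - f
(-3 - j(B(4)))*(v(-9, -9) + m(6, -3)) = (-3 - (4/(1 + 4²))²)*(-4 + (-12 - 1*(-3))) = (-3 - (4/(1 + 16))²)*(-4 + (-12 + 3)) = (-3 - (4/17)²)*(-4 - 9) = (-3 - (4*(1/17))²)*(-13) = (-3 - (4/17)²)*(-13) = (-3 - 1*16/289)*(-13) = (-3 - 16/289)*(-13) = -883/289*(-13) = 11479/289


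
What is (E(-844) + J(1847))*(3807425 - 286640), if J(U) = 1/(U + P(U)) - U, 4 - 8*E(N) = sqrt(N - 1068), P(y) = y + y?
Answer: -24015170035045/3694 - 3520785*I*sqrt(478)/4 ≈ -6.5011e+9 - 1.9244e+7*I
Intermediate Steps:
P(y) = 2*y
E(N) = 1/2 - sqrt(-1068 + N)/8 (E(N) = 1/2 - sqrt(N - 1068)/8 = 1/2 - sqrt(-1068 + N)/8)
J(U) = -U + 1/(3*U) (J(U) = 1/(U + 2*U) - U = 1/(3*U) - U = -U + 1/(3*U))
(E(-844) + J(1847))*(3807425 - 286640) = ((1/2 - sqrt(-1068 - 844)/8) + (-1*1847 + (1/3)/1847))*(3807425 - 286640) = ((1/2 - I*sqrt(478)/4) + (-1847 + (1/3)*(1/1847)))*3520785 = ((1/2 - I*sqrt(478)/4) + (-1847 + 1/5541))*3520785 = ((1/2 - I*sqrt(478)/4) - 10234226/5541)*3520785 = (-20462911/11082 - I*sqrt(478)/4)*3520785 = -24015170035045/3694 - 3520785*I*sqrt(478)/4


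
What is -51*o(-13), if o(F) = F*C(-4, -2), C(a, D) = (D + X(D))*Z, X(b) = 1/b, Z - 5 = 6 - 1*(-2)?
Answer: -43095/2 ≈ -21548.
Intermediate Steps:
Z = 13 (Z = 5 + (6 - 1*(-2)) = 5 + (6 + 2) = 5 + 8 = 13)
C(a, D) = 13*D + 13/D (C(a, D) = (D + 1/D)*13 = 13*D + 13/D)
o(F) = -65*F/2 (o(F) = F*(13*(-2) + 13/(-2)) = F*(-26 + 13*(-½)) = F*(-26 - 13/2) = F*(-65/2) = -65*F/2)
-51*o(-13) = -(-3315)*(-13)/2 = -51*845/2 = -43095/2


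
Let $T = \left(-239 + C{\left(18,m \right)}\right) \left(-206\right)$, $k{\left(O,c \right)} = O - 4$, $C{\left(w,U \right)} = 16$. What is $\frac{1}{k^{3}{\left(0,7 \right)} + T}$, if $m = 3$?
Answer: $\frac{1}{45874} \approx 2.1799 \cdot 10^{-5}$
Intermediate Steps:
$k{\left(O,c \right)} = -4 + O$ ($k{\left(O,c \right)} = O - 4 = -4 + O$)
$T = 45938$ ($T = \left(-239 + 16\right) \left(-206\right) = \left(-223\right) \left(-206\right) = 45938$)
$\frac{1}{k^{3}{\left(0,7 \right)} + T} = \frac{1}{\left(-4 + 0\right)^{3} + 45938} = \frac{1}{\left(-4\right)^{3} + 45938} = \frac{1}{-64 + 45938} = \frac{1}{45874}$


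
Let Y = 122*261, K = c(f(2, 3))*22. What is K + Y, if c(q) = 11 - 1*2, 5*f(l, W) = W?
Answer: 32040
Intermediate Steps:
f(l, W) = W/5
c(q) = 9 (c(q) = 11 - 2 = 9)
K = 198 (K = 9*22 = 198)
Y = 31842
K + Y = 198 + 31842 = 32040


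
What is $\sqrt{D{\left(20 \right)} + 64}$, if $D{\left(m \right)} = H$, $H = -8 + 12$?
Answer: $2 \sqrt{17} \approx 8.2462$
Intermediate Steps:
$H = 4$
$D{\left(m \right)} = 4$
$\sqrt{D{\left(20 \right)} + 64} = \sqrt{4 + 64} = \sqrt{68} = 2 \sqrt{17}$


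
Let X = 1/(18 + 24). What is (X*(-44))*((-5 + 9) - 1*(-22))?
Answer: -572/21 ≈ -27.238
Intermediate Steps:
X = 1/42 ≈ 0.023810
(X*(-44))*((-5 + 9) - 1*(-22)) = ((1/42)*(-44))*((-5 + 9) - 1*(-22)) = -22*(4 + 22)/21 = -22/21*26 = -572/21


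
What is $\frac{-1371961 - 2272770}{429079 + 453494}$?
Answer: $- \frac{3644731}{882573} \approx -4.1297$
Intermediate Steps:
$\frac{-1371961 - 2272770}{429079 + 453494} = - \frac{3644731}{882573}$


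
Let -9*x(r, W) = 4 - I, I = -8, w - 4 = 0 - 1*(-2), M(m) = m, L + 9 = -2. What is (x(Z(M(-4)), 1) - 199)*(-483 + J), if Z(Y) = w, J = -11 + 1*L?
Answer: 303505/3 ≈ 1.0117e+5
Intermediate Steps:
L = -11 (L = -9 - 2 = -11)
J = -22 (J = -11 + 1*(-11) = -11 - 11 = -22)
w = 6 (w = 4 + (0 - 1*(-2)) = 4 + (0 + 2) = 4 + 2 = 6)
Z(Y) = 6
x(r, W) = -4/3 (x(r, W) = -(4 - 1*(-8))/9 = -(4 + 8)/9 = -1/9*12 = -4/3)
(x(Z(M(-4)), 1) - 199)*(-483 + J) = (-4/3 - 199)*(-483 - 22) = -601/3*(-505) = 303505/3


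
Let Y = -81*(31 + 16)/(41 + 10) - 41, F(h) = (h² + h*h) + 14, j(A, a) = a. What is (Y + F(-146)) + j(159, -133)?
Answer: 720755/17 ≈ 42397.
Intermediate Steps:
F(h) = 14 + 2*h² (F(h) = (h² + h²) + 14 = 2*h² + 14 = 14 + 2*h²)
Y = -1966/17 (Y = -3807/51 - 41 = -81*47/51 - 41 = -1269/17 - 41 = -1966/17 ≈ -115.65)
(Y + F(-146)) + j(159, -133) = (-1966/17 + (14 + 2*(-146)²)) - 133 = (-1966/17 + (14 + 2*21316)) - 133 = (-1966/17 + (14 + 42632)) - 133 = (-1966/17 + 42646) - 133 = 723016/17 - 133 = 720755/17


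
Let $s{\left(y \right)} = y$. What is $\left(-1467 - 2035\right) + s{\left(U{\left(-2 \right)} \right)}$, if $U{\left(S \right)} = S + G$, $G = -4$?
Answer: $-3508$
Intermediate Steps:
$U{\left(S \right)} = -4 + S$ ($U{\left(S \right)} = S - 4 = -4 + S$)
$\left(-1467 - 2035\right) + s{\left(U{\left(-2 \right)} \right)} = \left(-1467 - 2035\right) - 6 = -3502 - 6 = -3508$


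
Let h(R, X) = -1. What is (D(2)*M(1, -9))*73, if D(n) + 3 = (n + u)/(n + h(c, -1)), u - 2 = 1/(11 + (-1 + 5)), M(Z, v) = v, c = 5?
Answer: -3504/5 ≈ -700.80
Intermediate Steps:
u = 31/15 (u = 2 + 1/(11 + (-1 + 5)) = 2 + 1/(11 + 4) = 2 + 1/15 = 31/15 ≈ 2.0667)
D(n) = -3 + (31/15 + n)/(-1 + n) (D(n) = -3 + (n + 31/15)/(n - 1) = -3 + (31/15 + n)/(-1 + n))
(D(2)*M(1, -9))*73 = ((2*(38 - 15*2)/(15*(-1 + 2)))*(-9))*73 = (((2/15)*(38 - 30)/1)*(-9))*73 = (((2/15)*1*8)*(-9))*73 = ((16/15)*(-9))*73 = -48/5*73 = -3504/5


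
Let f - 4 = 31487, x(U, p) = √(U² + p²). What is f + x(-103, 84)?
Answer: 31491 + √17665 ≈ 31624.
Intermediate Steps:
f = 31491 (f = 4 + 31487 = 31491)
f + x(-103, 84) = 31491 + √((-103)² + 84²) = 31491 + √(10609 + 7056) = 31491 + √17665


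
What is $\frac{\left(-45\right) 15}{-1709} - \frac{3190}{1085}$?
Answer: $- \frac{943867}{370853} \approx -2.5451$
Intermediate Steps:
$\frac{\left(-45\right) 15}{-1709} - \frac{3190}{1085} = \left(-675\right) \left(- \frac{1}{1709}\right) - \frac{638}{217} = \frac{675}{1709} - \frac{638}{217} = - \frac{943867}{370853}$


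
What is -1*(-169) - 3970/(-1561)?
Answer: 267779/1561 ≈ 171.54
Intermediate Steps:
-1*(-169) - 3970/(-1561) = 169 - 3970*(-1/1561) = 169 + 3970/1561 = 267779/1561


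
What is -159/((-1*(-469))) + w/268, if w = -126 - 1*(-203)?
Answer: -97/1876 ≈ -0.051706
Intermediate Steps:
w = 77 (w = -126 + 203 = 77)
-159/((-1*(-469))) + w/268 = -159/((-1*(-469))) + 77/268 = -159/469 + 77*(1/268) = -159*1/469 + 77/268 = -159/469 + 77/268 = -97/1876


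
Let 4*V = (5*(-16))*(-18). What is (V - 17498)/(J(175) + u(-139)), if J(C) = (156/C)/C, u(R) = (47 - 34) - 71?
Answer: 262425625/888047 ≈ 295.51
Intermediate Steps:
V = 360 (V = ((5*(-16))*(-18))/4 = (-80*(-18))/4 = (1/4)*1440 = 360)
u(R) = -58 (u(R) = 13 - 71 = -58)
J(C) = 156/C**2
(V - 17498)/(J(175) + u(-139)) = (360 - 17498)/(156/175**2 - 58) = -17138/(156*(1/30625) - 58) = -17138/(156/30625 - 58) = -17138/(-1776094/30625) = -17138*(-30625/1776094) = 262425625/888047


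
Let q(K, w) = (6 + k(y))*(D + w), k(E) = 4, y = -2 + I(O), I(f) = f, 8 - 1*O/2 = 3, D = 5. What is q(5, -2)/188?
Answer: 15/94 ≈ 0.15957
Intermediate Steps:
O = 10 (O = 16 - 2*3 = 16 - 6 = 10)
y = 8 (y = -2 + 10 = 8)
q(K, w) = 50 + 10*w (q(K, w) = (6 + 4)*(5 + w) = 10*(5 + w) = 50 + 10*w)
q(5, -2)/188 = (50 + 10*(-2))/188 = (50 - 20)*(1/188) = 30*(1/188) = 15/94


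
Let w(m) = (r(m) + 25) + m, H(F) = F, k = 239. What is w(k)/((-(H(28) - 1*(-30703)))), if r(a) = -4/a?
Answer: -63092/7344709 ≈ -0.0085901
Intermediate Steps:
w(m) = 25 + m - 4/m (w(m) = (-4/m + 25) + m = (25 - 4/m) + m = 25 + m - 4/m)
w(k)/((-(H(28) - 1*(-30703)))) = (25 + 239 - 4/239)/((-(28 - 1*(-30703)))) = (25 + 239 - 4*1/239)/((-(28 + 30703))) = (25 + 239 - 4/239)/((-1*30731)) = (63092/239)/(-30731) = (63092/239)*(-1/30731) = -63092/7344709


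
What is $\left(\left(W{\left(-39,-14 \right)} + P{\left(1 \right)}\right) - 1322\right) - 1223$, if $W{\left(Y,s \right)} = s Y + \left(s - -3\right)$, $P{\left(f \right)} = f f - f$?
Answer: $-2010$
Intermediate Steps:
$P{\left(f \right)} = f^{2} - f$
$W{\left(Y,s \right)} = 3 + s + Y s$ ($W{\left(Y,s \right)} = Y s + \left(s + 3\right) = Y s + \left(3 + s\right) = 3 + s + Y s$)
$\left(\left(W{\left(-39,-14 \right)} + P{\left(1 \right)}\right) - 1322\right) - 1223 = \left(\left(\left(3 - 14 - -546\right) + 1 \left(-1 + 1\right)\right) - 1322\right) - 1223 = \left(\left(\left(3 - 14 + 546\right) + 1 \cdot 0\right) - 1322\right) - 1223 = \left(\left(535 + 0\right) - 1322\right) - 1223 = \left(535 - 1322\right) - 1223 = -787 - 1223 = -2010$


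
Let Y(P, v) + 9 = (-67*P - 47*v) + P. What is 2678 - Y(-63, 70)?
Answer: 1819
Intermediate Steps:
Y(P, v) = -9 - 66*P - 47*v (Y(P, v) = -9 + ((-67*P - 47*v) + P) = -9 + (-66*P - 47*v) = -9 - 66*P - 47*v)
2678 - Y(-63, 70) = 2678 - (-9 - 66*(-63) - 47*70) = 2678 - (-9 + 4158 - 3290) = 2678 - 1*859 = 2678 - 859 = 1819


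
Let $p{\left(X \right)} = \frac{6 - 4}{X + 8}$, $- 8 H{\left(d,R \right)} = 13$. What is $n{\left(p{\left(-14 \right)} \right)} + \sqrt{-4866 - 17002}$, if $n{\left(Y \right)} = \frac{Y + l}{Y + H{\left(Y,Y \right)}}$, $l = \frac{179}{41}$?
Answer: $- \frac{3968}{1927} + 2 i \sqrt{5467} \approx -2.0592 + 147.88 i$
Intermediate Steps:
$H{\left(d,R \right)} = - \frac{13}{8}$ ($H{\left(d,R \right)} = \left(- \frac{1}{8}\right) 13 = - \frac{13}{8}$)
$l = \frac{179}{41}$ ($l = 179 \cdot \frac{1}{41} = \frac{179}{41} \approx 4.3659$)
$p{\left(X \right)} = \frac{2}{8 + X}$
$n{\left(Y \right)} = \frac{\frac{179}{41} + Y}{- \frac{13}{8} + Y}$ ($n{\left(Y \right)} = \frac{Y + \frac{179}{41}}{Y - \frac{13}{8}} = \frac{\frac{179}{41} + Y}{- \frac{13}{8} + Y}$)
$n{\left(p{\left(-14 \right)} \right)} + \sqrt{-4866 - 17002} = \frac{8 \left(179 + 41 \frac{2}{8 - 14}\right)}{41 \left(-13 + 8 \frac{2}{8 - 14}\right)} + \sqrt{-4866 - 17002} = \frac{8 \left(179 + 41 \frac{2}{-6}\right)}{41 \left(-13 + 8 \frac{2}{-6}\right)} + \sqrt{-21868} = \frac{8 \left(179 + 41 \cdot 2 \left(- \frac{1}{6}\right)\right)}{41 \left(-13 + 8 \cdot 2 \left(- \frac{1}{6}\right)\right)} + 2 i \sqrt{5467} = \frac{8 \left(179 + 41 \left(- \frac{1}{3}\right)\right)}{41 \left(-13 + 8 \left(- \frac{1}{3}\right)\right)} + 2 i \sqrt{5467} = \frac{8 \left(179 - \frac{41}{3}\right)}{41 \left(-13 - \frac{8}{3}\right)} + 2 i \sqrt{5467} = \frac{8}{41} \frac{1}{- \frac{47}{3}} \cdot \frac{496}{3} + 2 i \sqrt{5467} = \frac{8}{41} \left(- \frac{3}{47}\right) \frac{496}{3} + 2 i \sqrt{5467} = - \frac{3968}{1927} + 2 i \sqrt{5467}$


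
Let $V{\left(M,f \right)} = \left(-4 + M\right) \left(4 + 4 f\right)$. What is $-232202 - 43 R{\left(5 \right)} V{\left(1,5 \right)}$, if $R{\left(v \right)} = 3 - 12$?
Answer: $-260066$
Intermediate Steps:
$R{\left(v \right)} = -9$ ($R{\left(v \right)} = 3 - 12 = -9$)
$-232202 - 43 R{\left(5 \right)} V{\left(1,5 \right)} = -232202 - 43 \left(-9\right) \left(-16 - 80 + 4 \cdot 1 + 4 \cdot 1 \cdot 5\right) = -232202 - - 387 \left(-16 - 80 + 4 + 20\right) = -232202 - \left(-387\right) \left(-72\right) = -232202 - 27864 = -260066$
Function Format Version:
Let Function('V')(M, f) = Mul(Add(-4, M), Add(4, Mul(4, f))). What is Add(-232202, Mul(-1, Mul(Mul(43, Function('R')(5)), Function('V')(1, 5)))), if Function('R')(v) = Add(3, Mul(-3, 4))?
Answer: -260066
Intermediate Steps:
Function('R')(v) = -9 (Function('R')(v) = Add(3, -12) = -9)
Add(-232202, Mul(-1, Mul(Mul(43, Function('R')(5)), Function('V')(1, 5)))) = Add(-232202, Mul(-1, Mul(Mul(43, -9), Add(-16, Mul(-16, 5), Mul(4, 1), Mul(4, 1, 5))))) = Add(-232202, Mul(-1, Mul(-387, Add(-16, -80, 4, 20)))) = Add(-232202, Mul(-1, Mul(-387, -72))) = Add(-232202, Mul(-1, 27864)) = Add(-232202, -27864) = -260066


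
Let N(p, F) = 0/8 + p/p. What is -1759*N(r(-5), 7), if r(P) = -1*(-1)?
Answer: -1759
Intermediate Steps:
r(P) = 1
N(p, F) = 1 (N(p, F) = 0*(1/8) + 1 = 0 + 1 = 1)
-1759*N(r(-5), 7) = -1759*1 = -1759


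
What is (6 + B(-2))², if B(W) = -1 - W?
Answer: 49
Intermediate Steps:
(6 + B(-2))² = (6 + (-1 - 1*(-2)))² = (6 + (-1 + 2))² = (6 + 1)² = 7² = 49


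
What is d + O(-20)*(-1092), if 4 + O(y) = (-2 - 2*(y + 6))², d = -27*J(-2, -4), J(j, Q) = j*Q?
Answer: -734040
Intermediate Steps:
J(j, Q) = Q*j
d = -216 (d = -(-108)*(-2) = -27*8 = -216)
O(y) = -4 + (-14 - 2*y)² (O(y) = -4 + (-2 - 2*(y + 6))² = -4 + (-2 - 2*(6 + y))² = -4 + (-2 + (-12 - 2*y))² = -4 + (-14 - 2*y)²)
d + O(-20)*(-1092) = -216 + (-4 + 4*(7 - 20)²)*(-1092) = -216 + (-4 + 4*(-13)²)*(-1092) = -216 + (-4 + 4*169)*(-1092) = -216 + (-4 + 676)*(-1092) = -216 + 672*(-1092) = -216 - 733824 = -734040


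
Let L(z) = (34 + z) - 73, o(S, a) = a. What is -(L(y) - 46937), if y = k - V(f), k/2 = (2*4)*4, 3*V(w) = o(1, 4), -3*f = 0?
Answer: 140740/3 ≈ 46913.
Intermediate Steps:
f = 0 (f = -⅓*0 = 0)
V(w) = 4/3 (V(w) = (⅓)*4 = 4/3)
k = 64 (k = 2*((2*4)*4) = 2*(8*4) = 2*32 = 64)
y = 188/3 (y = 64 - 1*4/3 = 64 - 4/3 = 188/3 ≈ 62.667)
L(z) = -39 + z
-(L(y) - 46937) = -((-39 + 188/3) - 46937) = -(71/3 - 46937) = -1*(-140740/3) = 140740/3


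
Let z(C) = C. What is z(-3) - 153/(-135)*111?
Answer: 614/5 ≈ 122.80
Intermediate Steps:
z(-3) - 153/(-135)*111 = -3 - 153/(-135)*111 = -3 - 153*(-1/135)*111 = -3 + (17/15)*111 = -3 + 629/5 = 614/5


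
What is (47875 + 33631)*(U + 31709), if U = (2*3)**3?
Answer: 2602079050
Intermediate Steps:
U = 216 (U = 6**3 = 216)
(47875 + 33631)*(U + 31709) = (47875 + 33631)*(216 + 31709) = 81506*31925 = 2602079050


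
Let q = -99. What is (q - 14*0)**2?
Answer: 9801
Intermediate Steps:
(q - 14*0)**2 = (-99 - 14*0)**2 = (-99 + 0)**2 = (-99)**2 = 9801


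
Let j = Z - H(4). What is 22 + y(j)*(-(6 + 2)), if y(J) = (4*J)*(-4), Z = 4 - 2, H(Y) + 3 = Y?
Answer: 150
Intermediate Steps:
H(Y) = -3 + Y
Z = 2
j = 1 (j = 2 - (-3 + 4) = 2 - 1*1 = 2 - 1 = 1)
y(J) = -16*J
22 + y(j)*(-(6 + 2)) = 22 + (-16*1)*(-(6 + 2)) = 22 - (-16)*8 = 22 - 16*(-8) = 22 + 128 = 150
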